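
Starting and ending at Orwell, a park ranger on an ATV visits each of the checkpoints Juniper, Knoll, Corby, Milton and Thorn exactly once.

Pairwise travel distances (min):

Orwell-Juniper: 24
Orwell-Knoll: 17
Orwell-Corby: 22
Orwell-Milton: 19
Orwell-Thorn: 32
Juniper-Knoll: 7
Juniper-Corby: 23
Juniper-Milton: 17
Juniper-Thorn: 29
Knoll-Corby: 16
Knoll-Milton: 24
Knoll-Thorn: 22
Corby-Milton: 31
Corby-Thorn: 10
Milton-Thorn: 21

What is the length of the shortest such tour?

There are 60 distinct closed tours to check (reversals are equivalent).
Orwell→Juniper→Knoll→Corby→Milton→Thorn→Orwell: 24+7+16+31+21+32 = 131
Orwell→Juniper→Knoll→Corby→Thorn→Milton→Orwell: 24+7+16+10+21+19 = 97
Orwell→Juniper→Knoll→Milton→Corby→Thorn→Orwell: 24+7+24+31+10+32 = 128
Orwell→Juniper→Knoll→Milton→Thorn→Corby→Orwell: 24+7+24+21+10+22 = 108
Orwell→Juniper→Knoll→Thorn→Corby→Milton→Orwell: 24+7+22+10+31+19 = 113
Orwell→Juniper→Knoll→Thorn→Milton→Corby→Orwell: 24+7+22+21+31+22 = 127
Orwell→Juniper→Corby→Knoll→Milton→Thorn→Orwell: 24+23+16+24+21+32 = 140
Orwell→Juniper→Corby→Knoll→Thorn→Milton→Orwell: 24+23+16+22+21+19 = 125
Orwell→Juniper→Corby→Milton→Knoll→Thorn→Orwell: 24+23+31+24+22+32 = 156
Orwell→Juniper→Corby→Milton→Thorn→Knoll→Orwell: 24+23+31+21+22+17 = 138
Orwell→Juniper→Corby→Thorn→Knoll→Milton→Orwell: 24+23+10+22+24+19 = 122
Orwell→Juniper→Corby→Thorn→Milton→Knoll→Orwell: 24+23+10+21+24+17 = 119
Orwell→Juniper→Milton→Knoll→Corby→Thorn→Orwell: 24+17+24+16+10+32 = 123
Orwell→Juniper→Milton→Knoll→Thorn→Corby→Orwell: 24+17+24+22+10+22 = 119
… (46 more)
Orwell→Knoll→Juniper→Milton→Thorn→Corby→Orwell: 17+7+17+21+10+22 = 94  ← best
The minimum is 94.
One optimal route: Orwell → Knoll → Juniper → Milton → Thorn → Corby → Orwell (or its reverse).

Shortest round trip = 94 min.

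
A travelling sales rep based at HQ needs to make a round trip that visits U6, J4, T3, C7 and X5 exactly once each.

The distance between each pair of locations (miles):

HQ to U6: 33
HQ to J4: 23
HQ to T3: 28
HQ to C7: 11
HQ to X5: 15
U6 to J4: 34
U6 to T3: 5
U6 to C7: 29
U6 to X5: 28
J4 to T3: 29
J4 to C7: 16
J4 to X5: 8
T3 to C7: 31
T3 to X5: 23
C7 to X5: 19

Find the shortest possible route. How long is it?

Minimum total distance: 96 miles.

HQ → U6 → J4 → T3 → C7 → X5 → HQ: 33+34+29+31+19+15 = 161
HQ → U6 → J4 → T3 → X5 → C7 → HQ: 33+34+29+23+19+11 = 149
HQ → U6 → J4 → C7 → T3 → X5 → HQ: 33+34+16+31+23+15 = 152
HQ → U6 → J4 → C7 → X5 → T3 → HQ: 33+34+16+19+23+28 = 153
HQ → U6 → J4 → X5 → T3 → C7 → HQ: 33+34+8+23+31+11 = 140
HQ → U6 → J4 → X5 → C7 → T3 → HQ: 33+34+8+19+31+28 = 153
HQ → U6 → T3 → J4 → C7 → X5 → HQ: 33+5+29+16+19+15 = 117
HQ → U6 → T3 → J4 → X5 → C7 → HQ: 33+5+29+8+19+11 = 105
HQ → U6 → T3 → C7 → J4 → X5 → HQ: 33+5+31+16+8+15 = 108
HQ → U6 → T3 → C7 → X5 → J4 → HQ: 33+5+31+19+8+23 = 119
HQ → U6 → T3 → X5 → J4 → C7 → HQ: 33+5+23+8+16+11 = 96
HQ → U6 → T3 → X5 → C7 → J4 → HQ: 33+5+23+19+16+23 = 119
HQ → U6 → C7 → J4 → T3 → X5 → HQ: 33+29+16+29+23+15 = 145
HQ → U6 → C7 → J4 → X5 → T3 → HQ: 33+29+16+8+23+28 = 137
… (46 more)
The minimum is 96.
One optimal route: HQ → U6 → T3 → X5 → J4 → C7 → HQ (or its reverse).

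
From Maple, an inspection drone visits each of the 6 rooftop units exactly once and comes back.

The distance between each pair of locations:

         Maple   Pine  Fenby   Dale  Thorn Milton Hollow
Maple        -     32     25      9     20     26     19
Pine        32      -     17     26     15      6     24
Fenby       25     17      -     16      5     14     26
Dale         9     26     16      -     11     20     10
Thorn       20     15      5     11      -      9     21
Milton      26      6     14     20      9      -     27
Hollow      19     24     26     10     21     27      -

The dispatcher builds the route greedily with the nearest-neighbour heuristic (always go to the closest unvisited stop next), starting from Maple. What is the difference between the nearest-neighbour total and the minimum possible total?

Excess over optimum: 9.

Maple: Dale=9, Hollow=19, Thorn=20, Fenby=25, Milton=26, Pine=32 ⇒ Dale
Dale: Hollow=10, Thorn=11, Fenby=16, Milton=20, Pine=26 ⇒ Hollow
Hollow: Thorn=21, Pine=24, Fenby=26, Milton=27 ⇒ Thorn
Thorn: Fenby=5, Milton=9, Pine=15 ⇒ Fenby
Fenby: Milton=14, Pine=17 ⇒ Milton
Milton: Pine=6 ⇒ Pine
NN route Maple → Dale → Hollow → Thorn → Fenby → Milton → Pine → Maple costs 97.
Optimal: Maple → Fenby → Thorn → Milton → Pine → Hollow → Dale → Maple costs 88 (by enumerating all 360 distinct tours).
Excess = 97 − 88 = 9.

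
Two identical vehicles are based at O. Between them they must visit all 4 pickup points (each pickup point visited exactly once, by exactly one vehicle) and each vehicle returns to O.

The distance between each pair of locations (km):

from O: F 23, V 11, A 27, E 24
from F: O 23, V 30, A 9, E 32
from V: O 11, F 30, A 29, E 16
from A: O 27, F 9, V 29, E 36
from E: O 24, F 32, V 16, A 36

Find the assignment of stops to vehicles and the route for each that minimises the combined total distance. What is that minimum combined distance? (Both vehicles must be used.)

Check every non-empty split of the stops between the two vehicles; for each half take its own optimal tour:
  {F} + {V, A, E}: 46 + 90 = 136
  {V} + {F, A, E}: 22 + 92 = 114
  {F, V} + {A, E}: 64 + 87 = 151
  {A} + {F, V, E}: 54 + 82 = 136
  {F, A} + {V, E}: 59 + 51 = 110
  {V, A} + {F, E}: 67 + 79 = 146
  … (7 splits in total)
Best: vehicle 1 O → F → A → O = 59; vehicle 2 O → V → E → O = 51; combined 110.

110 km — the smallest possible combined total.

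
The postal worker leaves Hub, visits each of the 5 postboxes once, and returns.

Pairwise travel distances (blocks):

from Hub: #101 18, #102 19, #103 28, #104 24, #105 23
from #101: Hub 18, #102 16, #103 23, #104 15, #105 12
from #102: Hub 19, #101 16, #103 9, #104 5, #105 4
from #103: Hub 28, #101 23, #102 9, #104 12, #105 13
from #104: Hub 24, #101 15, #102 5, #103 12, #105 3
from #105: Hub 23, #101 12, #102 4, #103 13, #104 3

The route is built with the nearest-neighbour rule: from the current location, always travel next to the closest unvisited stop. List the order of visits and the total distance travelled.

Total distance 75 blocks via the nearest-neighbour route Hub → #101 → #105 → #104 → #102 → #103 → Hub.

At Hub the remaining stops are #101 18, #102 19, #105 23, #104 24, #103 28; go to #101.
At #101 the remaining stops are #105 12, #104 15, #102 16, #103 23; go to #105.
At #105 the remaining stops are #104 3, #102 4, #103 13; go to #104.
At #104 the remaining stops are #102 5, #103 12; go to #102.
At #102 the remaining stops are #103 9; go to #103.
Return #103→Hub: 28.
Total = 18 + 12 + 3 + 5 + 9 + 28 = 75.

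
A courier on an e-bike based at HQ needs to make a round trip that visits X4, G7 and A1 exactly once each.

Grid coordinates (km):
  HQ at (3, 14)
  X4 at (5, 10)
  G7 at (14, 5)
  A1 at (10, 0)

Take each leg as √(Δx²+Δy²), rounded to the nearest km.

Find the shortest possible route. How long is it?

With 3 stops there are 3!/2 = 3 distinct round trips (a route and its reverse cost the same).
HQ - X4 - G7 - A1 - HQ: 4+10+6+16 = 36
HQ - X4 - A1 - G7 - HQ: 4+11+6+14 = 35
HQ - G7 - X4 - A1 - HQ: 14+10+11+16 = 51
The minimum is 35.
One optimal route: HQ → X4 → A1 → G7 → HQ (or its reverse).

35 km — the shortest possible round trip.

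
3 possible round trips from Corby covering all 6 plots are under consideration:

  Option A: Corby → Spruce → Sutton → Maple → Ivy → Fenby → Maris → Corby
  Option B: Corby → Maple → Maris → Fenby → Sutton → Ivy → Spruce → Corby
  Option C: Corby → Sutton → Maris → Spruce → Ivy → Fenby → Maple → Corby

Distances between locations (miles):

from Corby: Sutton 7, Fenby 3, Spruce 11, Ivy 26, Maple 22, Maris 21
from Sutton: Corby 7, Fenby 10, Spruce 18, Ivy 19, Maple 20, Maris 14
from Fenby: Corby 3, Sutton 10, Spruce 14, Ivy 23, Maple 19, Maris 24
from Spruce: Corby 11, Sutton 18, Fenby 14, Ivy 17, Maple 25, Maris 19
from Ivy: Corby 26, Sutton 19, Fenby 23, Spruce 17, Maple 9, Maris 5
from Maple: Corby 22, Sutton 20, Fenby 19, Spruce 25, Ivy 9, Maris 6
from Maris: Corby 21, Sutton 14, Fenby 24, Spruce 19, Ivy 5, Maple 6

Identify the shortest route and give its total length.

Shortest is Option B, total 109 miles.

Option A: 11 + 18 + 20 + 9 + 23 + 24 + 21 = 126
Option B: 22 + 6 + 24 + 10 + 19 + 17 + 11 = 109
Option C: 7 + 14 + 19 + 17 + 23 + 19 + 22 = 121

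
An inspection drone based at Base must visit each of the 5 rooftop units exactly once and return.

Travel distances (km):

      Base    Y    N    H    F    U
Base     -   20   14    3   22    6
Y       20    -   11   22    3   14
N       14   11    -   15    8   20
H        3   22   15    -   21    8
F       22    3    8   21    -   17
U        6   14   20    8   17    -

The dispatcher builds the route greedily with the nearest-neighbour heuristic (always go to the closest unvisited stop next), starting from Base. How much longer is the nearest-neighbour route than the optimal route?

1 km longer than the optimal tour.

Base: H=3, U=6, N=14, Y=20, F=22 ⇒ H
H: U=8, N=15, F=21, Y=22 ⇒ U
U: Y=14, F=17, N=20 ⇒ Y
Y: F=3, N=11 ⇒ F
F: N=8 ⇒ N
NN route Base → H → U → Y → F → N → Base costs 50.
Optimal: Base → H → N → F → Y → U → Base costs 49 (by enumerating all 60 distinct tours).
Excess = 50 − 49 = 1.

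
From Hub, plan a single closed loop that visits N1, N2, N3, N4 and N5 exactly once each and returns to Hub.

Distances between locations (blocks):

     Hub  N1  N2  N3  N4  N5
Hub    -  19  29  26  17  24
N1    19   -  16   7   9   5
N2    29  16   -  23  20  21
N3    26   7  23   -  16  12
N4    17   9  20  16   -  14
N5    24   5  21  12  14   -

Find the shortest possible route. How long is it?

Minimum total distance: 95 blocks.

Hub → N1 → N2 → N3 → N4 → N5 → Hub: 19+16+23+16+14+24 = 112
Hub → N1 → N2 → N3 → N5 → N4 → Hub: 19+16+23+12+14+17 = 101
Hub → N1 → N2 → N4 → N3 → N5 → Hub: 19+16+20+16+12+24 = 107
Hub → N1 → N2 → N4 → N5 → N3 → Hub: 19+16+20+14+12+26 = 107
Hub → N1 → N2 → N5 → N3 → N4 → Hub: 19+16+21+12+16+17 = 101
Hub → N1 → N2 → N5 → N4 → N3 → Hub: 19+16+21+14+16+26 = 112
Hub → N1 → N3 → N2 → N4 → N5 → Hub: 19+7+23+20+14+24 = 107
Hub → N1 → N3 → N2 → N5 → N4 → Hub: 19+7+23+21+14+17 = 101
Hub → N1 → N3 → N4 → N2 → N5 → Hub: 19+7+16+20+21+24 = 107
Hub → N1 → N3 → N4 → N5 → N2 → Hub: 19+7+16+14+21+29 = 106
Hub → N1 → N3 → N5 → N2 → N4 → Hub: 19+7+12+21+20+17 = 96
Hub → N1 → N3 → N5 → N4 → N2 → Hub: 19+7+12+14+20+29 = 101
Hub → N1 → N4 → N2 → N3 → N5 → Hub: 19+9+20+23+12+24 = 107
Hub → N1 → N4 → N2 → N5 → N3 → Hub: 19+9+20+21+12+26 = 107
… (46 more)
Hub → N2 → N1 → N3 → N5 → N4 → Hub: 29+16+7+12+14+17 = 95  ← best
The minimum is 95.
One optimal route: Hub → N2 → N1 → N3 → N5 → N4 → Hub (or its reverse).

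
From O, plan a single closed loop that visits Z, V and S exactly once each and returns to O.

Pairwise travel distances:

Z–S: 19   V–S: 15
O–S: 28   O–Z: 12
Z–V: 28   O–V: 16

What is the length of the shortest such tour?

With 3 stops there are 3!/2 = 3 distinct round trips (a route and its reverse cost the same).
O-Z-V-S-O: 12+28+15+28 = 83
O-Z-S-V-O: 12+19+15+16 = 62
O-V-Z-S-O: 16+28+19+28 = 91
The minimum is 62.
One optimal route: O → Z → S → V → O (or its reverse).

Shortest round trip = 62.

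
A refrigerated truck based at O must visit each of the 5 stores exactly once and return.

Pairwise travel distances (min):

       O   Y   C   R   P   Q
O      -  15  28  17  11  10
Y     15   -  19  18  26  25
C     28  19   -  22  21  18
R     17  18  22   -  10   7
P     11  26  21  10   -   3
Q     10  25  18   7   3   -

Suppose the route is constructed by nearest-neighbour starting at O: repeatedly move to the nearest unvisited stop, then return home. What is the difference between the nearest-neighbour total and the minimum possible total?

O: Q=10, P=11, Y=15, R=17, C=28 ⇒ Q
Q: P=3, R=7, C=18, Y=25 ⇒ P
P: R=10, C=21, Y=26 ⇒ R
R: Y=18, C=22 ⇒ Y
Y: C=19 ⇒ C
NN route O → Q → P → R → Y → C → O costs 88.
Optimal: O → Y → C → R → Q → P → O costs 77 (by enumerating all 60 distinct tours).
Excess = 88 − 77 = 11.

Excess over optimum: 11 min.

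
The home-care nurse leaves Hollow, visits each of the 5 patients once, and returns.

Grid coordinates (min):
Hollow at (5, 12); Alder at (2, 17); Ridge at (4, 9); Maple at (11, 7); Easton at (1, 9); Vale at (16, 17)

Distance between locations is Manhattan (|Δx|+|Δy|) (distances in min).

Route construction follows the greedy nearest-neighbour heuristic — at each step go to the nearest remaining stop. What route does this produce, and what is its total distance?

Total distance 56 min via the nearest-neighbour route Hollow → Ridge → Easton → Alder → Vale → Maple → Hollow.

From Hollow: distances to unvisited — Ridge=4, Easton=7, Alder=8, Maple=11, Vale=16. Nearest is Ridge (4).
From Ridge: distances to unvisited — Easton=3, Maple=9, Alder=10, Vale=20. Nearest is Easton (3).
From Easton: distances to unvisited — Alder=9, Maple=12, Vale=23. Nearest is Alder (9).
From Alder: distances to unvisited — Vale=14, Maple=19. Nearest is Vale (14).
From Vale: distances to unvisited — Maple=15. Nearest is Maple (15).
Return Maple→Hollow: 11.
Total = 4 + 3 + 9 + 14 + 15 + 11 = 56.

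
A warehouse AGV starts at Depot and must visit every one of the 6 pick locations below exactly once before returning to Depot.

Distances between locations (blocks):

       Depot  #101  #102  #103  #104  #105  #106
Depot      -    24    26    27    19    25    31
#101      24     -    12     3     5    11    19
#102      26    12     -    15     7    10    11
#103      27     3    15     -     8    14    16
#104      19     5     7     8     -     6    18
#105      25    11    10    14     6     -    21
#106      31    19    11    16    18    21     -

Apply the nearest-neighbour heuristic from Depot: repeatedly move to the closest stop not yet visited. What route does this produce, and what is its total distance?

Nearest-neighbour total = 93 blocks; route Depot → #104 → #101 → #103 → #105 → #102 → #106 → Depot.

Depot → [#104:19 / #101:24 / #105:25 / #102:26 / #103:27 / #106:31] → #104 (19)
#104 → [#101:5 / #105:6 / #102:7 / #103:8 / #106:18] → #101 (5)
#101 → [#103:3 / #105:11 / #102:12 / #106:19] → #103 (3)
#103 → [#105:14 / #102:15 / #106:16] → #105 (14)
#105 → [#102:10 / #106:21] → #102 (10)
#102 → [#106:11] → #106 (11)
Return #106→Depot: 31.
Total = 19 + 5 + 3 + 14 + 10 + 11 + 31 = 93.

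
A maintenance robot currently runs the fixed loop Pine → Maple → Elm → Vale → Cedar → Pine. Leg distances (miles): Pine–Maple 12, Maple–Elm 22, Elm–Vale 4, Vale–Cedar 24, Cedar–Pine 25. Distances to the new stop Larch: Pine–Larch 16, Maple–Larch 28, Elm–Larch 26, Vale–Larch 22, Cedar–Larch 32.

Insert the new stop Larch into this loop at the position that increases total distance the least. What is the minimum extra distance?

Insertion cost between consecutive stops i–j is d(i,Larch) + d(Larch,j) − d(i,j):
  between Pine and Maple: 16 + 28 − 12 = 32
  between Maple and Elm: 28 + 26 − 22 = 32
  between Elm and Vale: 26 + 22 − 4 = 44
  between Vale and Cedar: 22 + 32 − 24 = 30
  between Cedar and Pine: 32 + 16 − 25 = 23
Cheapest insertion is between Cedar and Pine, adding 23.
New total = 87 + 23 = 110.

Minimum extra distance: 23 miles, inserting Larch between Cedar and Pine.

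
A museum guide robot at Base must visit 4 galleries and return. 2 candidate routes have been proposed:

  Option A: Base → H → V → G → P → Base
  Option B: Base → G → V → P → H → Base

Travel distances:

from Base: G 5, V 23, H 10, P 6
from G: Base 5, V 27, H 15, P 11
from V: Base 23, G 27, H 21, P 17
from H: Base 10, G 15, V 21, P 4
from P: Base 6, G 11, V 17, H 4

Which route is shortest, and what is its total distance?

Shortest is Option B, total 63.

Option A: 10 + 21 + 27 + 11 + 6 = 75
Option B: 5 + 27 + 17 + 4 + 10 = 63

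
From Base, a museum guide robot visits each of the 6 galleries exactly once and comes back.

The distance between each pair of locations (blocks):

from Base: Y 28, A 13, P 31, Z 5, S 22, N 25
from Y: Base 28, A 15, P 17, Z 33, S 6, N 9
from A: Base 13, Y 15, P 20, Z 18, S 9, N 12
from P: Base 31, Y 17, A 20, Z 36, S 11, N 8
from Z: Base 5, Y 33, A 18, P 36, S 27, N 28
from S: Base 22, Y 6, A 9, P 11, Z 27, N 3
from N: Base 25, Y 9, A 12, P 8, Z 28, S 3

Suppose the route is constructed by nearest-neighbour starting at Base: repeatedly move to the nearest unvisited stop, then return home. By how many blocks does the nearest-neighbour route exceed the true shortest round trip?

The nearest-neighbour route is 2 blocks longer than optimal.

Base: Z=5, A=13, S=22, N=25, Y=28, P=31 ⇒ Z
Z: A=18, S=27, N=28, Y=33, P=36 ⇒ A
A: S=9, N=12, Y=15, P=20 ⇒ S
S: N=3, Y=6, P=11 ⇒ N
N: P=8, Y=9 ⇒ P
P: Y=17 ⇒ Y
NN route Base → Z → A → S → N → P → Y → Base costs 88.
Optimal: Base → A → Y → S → P → N → Z → Base costs 86 (by enumerating all 360 distinct tours).
Excess = 88 − 86 = 2.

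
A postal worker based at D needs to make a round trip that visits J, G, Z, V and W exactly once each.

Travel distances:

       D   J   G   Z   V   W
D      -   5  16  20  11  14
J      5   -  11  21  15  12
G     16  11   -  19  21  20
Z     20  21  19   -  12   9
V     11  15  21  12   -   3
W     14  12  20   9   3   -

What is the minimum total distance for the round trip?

D-J-G-Z-V-W-D: 5+11+19+12+3+14 = 64
D-J-G-Z-W-V-D: 5+11+19+9+3+11 = 58
D-J-G-V-Z-W-D: 5+11+21+12+9+14 = 72
D-J-G-V-W-Z-D: 5+11+21+3+9+20 = 69
D-J-G-W-Z-V-D: 5+11+20+9+12+11 = 68
D-J-G-W-V-Z-D: 5+11+20+3+12+20 = 71
D-J-Z-G-V-W-D: 5+21+19+21+3+14 = 83
D-J-Z-G-W-V-D: 5+21+19+20+3+11 = 79
D-J-Z-V-G-W-D: 5+21+12+21+20+14 = 93
D-J-Z-V-W-G-D: 5+21+12+3+20+16 = 77
D-J-Z-W-G-V-D: 5+21+9+20+21+11 = 87
D-J-Z-W-V-G-D: 5+21+9+3+21+16 = 75
D-J-V-G-Z-W-D: 5+15+21+19+9+14 = 83
D-J-V-G-W-Z-D: 5+15+21+20+9+20 = 90
… (46 more)
The minimum is 58.
One optimal route: D → J → G → Z → W → V → D (or its reverse).

Minimum total distance: 58.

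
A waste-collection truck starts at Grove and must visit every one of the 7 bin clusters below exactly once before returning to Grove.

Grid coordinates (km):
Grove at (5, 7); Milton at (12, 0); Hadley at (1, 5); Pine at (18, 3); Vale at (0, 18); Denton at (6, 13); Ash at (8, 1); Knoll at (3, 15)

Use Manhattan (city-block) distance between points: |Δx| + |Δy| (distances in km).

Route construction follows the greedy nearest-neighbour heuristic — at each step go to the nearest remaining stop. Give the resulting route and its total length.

From Grove: distances to unvisited — Hadley=6, Denton=7, Ash=9, Knoll=10, Milton=14, Vale=16, Pine=17. Nearest is Hadley (6).
From Hadley: distances to unvisited — Ash=11, Knoll=12, Denton=13, Vale=14, Milton=16, Pine=19. Nearest is Ash (11).
From Ash: distances to unvisited — Milton=5, Pine=12, Denton=14, Knoll=19, Vale=25. Nearest is Milton (5).
From Milton: distances to unvisited — Pine=9, Denton=19, Knoll=24, Vale=30. Nearest is Pine (9).
From Pine: distances to unvisited — Denton=22, Knoll=27, Vale=33. Nearest is Denton (22).
From Denton: distances to unvisited — Knoll=5, Vale=11. Nearest is Knoll (5).
From Knoll: distances to unvisited — Vale=6. Nearest is Vale (6).
Return Vale→Grove: 16.
Total = 6 + 11 + 5 + 9 + 22 + 5 + 6 + 16 = 80.

Total distance 80 km via the nearest-neighbour route Grove → Hadley → Ash → Milton → Pine → Denton → Knoll → Vale → Grove.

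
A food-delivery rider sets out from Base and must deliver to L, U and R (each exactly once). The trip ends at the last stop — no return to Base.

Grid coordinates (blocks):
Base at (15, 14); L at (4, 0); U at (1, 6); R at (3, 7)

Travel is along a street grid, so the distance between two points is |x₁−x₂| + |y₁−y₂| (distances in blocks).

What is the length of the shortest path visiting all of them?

There are 3! = 6 possible orderings.
Base → L → U → R: 25+9+3 = 37
Base → L → R → U: 25+8+3 = 36
Base → U → L → R: 22+9+8 = 39
Base → U → R → L: 22+3+8 = 33
Base → R → L → U: 19+8+9 = 36
Base → R → U → L: 19+3+9 = 31
The minimum is 31.
One shortest path: Base → R → U → L.

Minimum one-way distance = 31 blocks.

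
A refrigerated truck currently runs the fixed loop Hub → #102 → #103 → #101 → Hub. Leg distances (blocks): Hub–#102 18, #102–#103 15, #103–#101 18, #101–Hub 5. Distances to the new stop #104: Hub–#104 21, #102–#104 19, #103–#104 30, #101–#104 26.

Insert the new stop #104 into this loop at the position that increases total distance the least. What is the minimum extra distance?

Adding 22 blocks by placing #104 on the Hub–#102 leg.

Insertion cost between consecutive stops i–j is d(i,#104) + d(#104,j) − d(i,j):
  between Hub and #102: 21 + 19 − 18 = 22
  between #102 and #103: 19 + 30 − 15 = 34
  between #103 and #101: 30 + 26 − 18 = 38
  between #101 and Hub: 26 + 21 − 5 = 42
Cheapest insertion is between Hub and #102, adding 22.
New total = 56 + 22 = 78.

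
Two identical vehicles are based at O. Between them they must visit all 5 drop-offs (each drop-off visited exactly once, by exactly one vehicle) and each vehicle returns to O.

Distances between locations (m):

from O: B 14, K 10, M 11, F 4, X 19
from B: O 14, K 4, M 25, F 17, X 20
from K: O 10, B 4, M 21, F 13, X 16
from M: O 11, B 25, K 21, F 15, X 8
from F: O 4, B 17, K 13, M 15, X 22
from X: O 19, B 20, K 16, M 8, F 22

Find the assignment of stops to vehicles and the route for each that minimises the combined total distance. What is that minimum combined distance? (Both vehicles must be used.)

Check every non-empty split of the stops between the two vehicles; for each half take its own optimal tour:
  {B} + {K, M, F, X}: 28 + 52 = 80
  {K} + {B, M, F, X}: 20 + 60 = 80
  {B, K} + {M, F, X}: 28 + 45 = 73
  {M} + {B, K, F, X}: 22 + 60 = 82
  {B, M} + {K, F, X}: 50 + 52 = 102
  {K, M} + {B, F, X}: 42 + 60 = 102
  … (15 splits in total)
  {F} + {B, K, M, X}: 8 + 53 = 61  ← best
Best: vehicle 1 O → F → O = 8; vehicle 2 O → B → K → X → M → O = 53; combined 61.

61 m — the smallest possible combined total.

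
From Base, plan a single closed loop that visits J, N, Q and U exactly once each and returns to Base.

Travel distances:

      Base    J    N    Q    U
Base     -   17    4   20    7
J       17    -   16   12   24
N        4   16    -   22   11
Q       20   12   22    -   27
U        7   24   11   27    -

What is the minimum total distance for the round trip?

Minimum total distance: 66.

Base-J-N-Q-U-Base: 17+16+22+27+7 = 89
Base-J-N-U-Q-Base: 17+16+11+27+20 = 91
Base-J-Q-N-U-Base: 17+12+22+11+7 = 69
Base-J-Q-U-N-Base: 17+12+27+11+4 = 71
Base-J-U-N-Q-Base: 17+24+11+22+20 = 94
Base-J-U-Q-N-Base: 17+24+27+22+4 = 94
Base-N-J-Q-U-Base: 4+16+12+27+7 = 66
Base-N-J-U-Q-Base: 4+16+24+27+20 = 91
Base-N-Q-J-U-Base: 4+22+12+24+7 = 69
Base-N-U-J-Q-Base: 4+11+24+12+20 = 71
Base-Q-J-N-U-Base: 20+12+16+11+7 = 66
Base-Q-N-J-U-Base: 20+22+16+24+7 = 89
The minimum is 66.
One optimal route: Base → N → J → Q → U → Base (or its reverse).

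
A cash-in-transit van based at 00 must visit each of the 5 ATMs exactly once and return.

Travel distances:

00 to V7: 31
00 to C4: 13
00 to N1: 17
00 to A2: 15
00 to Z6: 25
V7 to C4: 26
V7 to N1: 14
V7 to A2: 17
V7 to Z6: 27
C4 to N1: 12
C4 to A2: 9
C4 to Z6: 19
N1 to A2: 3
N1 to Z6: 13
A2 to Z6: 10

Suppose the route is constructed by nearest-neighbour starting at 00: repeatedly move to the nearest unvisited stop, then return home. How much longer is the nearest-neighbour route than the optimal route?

00: C4=13, A2=15, N1=17, Z6=25, V7=31 ⇒ C4
C4: A2=9, N1=12, Z6=19, V7=26 ⇒ A2
A2: N1=3, Z6=10, V7=17 ⇒ N1
N1: Z6=13, V7=14 ⇒ Z6
Z6: V7=27 ⇒ V7
NN route 00 → C4 → A2 → N1 → Z6 → V7 → 00 costs 96.
Optimal: 00 → V7 → N1 → A2 → Z6 → C4 → 00 costs 90 (by enumerating all 60 distinct tours).
Excess = 96 − 90 = 6.

6 longer than the optimal tour.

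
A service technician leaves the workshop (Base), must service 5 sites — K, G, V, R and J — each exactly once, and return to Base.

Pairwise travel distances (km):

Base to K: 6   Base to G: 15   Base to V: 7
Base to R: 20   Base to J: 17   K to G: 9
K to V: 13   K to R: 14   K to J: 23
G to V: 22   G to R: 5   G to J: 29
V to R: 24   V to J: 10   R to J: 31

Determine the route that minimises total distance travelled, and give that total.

Shortest round trip = 68 km.

Base→K→G→V→R→J→Base: 6+9+22+24+31+17 = 109
Base→K→G→V→J→R→Base: 6+9+22+10+31+20 = 98
Base→K→G→R→V→J→Base: 6+9+5+24+10+17 = 71
Base→K→G→R→J→V→Base: 6+9+5+31+10+7 = 68
Base→K→G→J→V→R→Base: 6+9+29+10+24+20 = 98
Base→K→G→J→R→V→Base: 6+9+29+31+24+7 = 106
Base→K→V→G→R→J→Base: 6+13+22+5+31+17 = 94
Base→K→V→G→J→R→Base: 6+13+22+29+31+20 = 121
Base→K→V→R→G→J→Base: 6+13+24+5+29+17 = 94
Base→K→V→R→J→G→Base: 6+13+24+31+29+15 = 118
Base→K→V→J→G→R→Base: 6+13+10+29+5+20 = 83
Base→K→V→J→R→G→Base: 6+13+10+31+5+15 = 80
Base→K→R→G→V→J→Base: 6+14+5+22+10+17 = 74
Base→K→R→G→J→V→Base: 6+14+5+29+10+7 = 71
… (46 more)
The minimum is 68.
One optimal route: Base → K → G → R → J → V → Base (or its reverse).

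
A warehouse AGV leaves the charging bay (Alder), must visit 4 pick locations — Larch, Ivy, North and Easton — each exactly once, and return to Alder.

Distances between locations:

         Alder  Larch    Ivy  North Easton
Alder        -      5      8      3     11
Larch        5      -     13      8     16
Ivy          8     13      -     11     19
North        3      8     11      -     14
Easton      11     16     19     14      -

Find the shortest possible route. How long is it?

54 — the shortest possible round trip.

There are 12 distinct closed tours to check (reversals are equivalent).
Alder-Larch-Ivy-North-Easton-Alder: 5+13+11+14+11 = 54
Alder-Larch-Ivy-Easton-North-Alder: 5+13+19+14+3 = 54
Alder-Larch-North-Ivy-Easton-Alder: 5+8+11+19+11 = 54
Alder-Larch-North-Easton-Ivy-Alder: 5+8+14+19+8 = 54
Alder-Larch-Easton-Ivy-North-Alder: 5+16+19+11+3 = 54
Alder-Larch-Easton-North-Ivy-Alder: 5+16+14+11+8 = 54
Alder-Ivy-Larch-North-Easton-Alder: 8+13+8+14+11 = 54
Alder-Ivy-Larch-Easton-North-Alder: 8+13+16+14+3 = 54
Alder-Ivy-North-Larch-Easton-Alder: 8+11+8+16+11 = 54
Alder-Ivy-Easton-Larch-North-Alder: 8+19+16+8+3 = 54
Alder-North-Larch-Ivy-Easton-Alder: 3+8+13+19+11 = 54
Alder-North-Ivy-Larch-Easton-Alder: 3+11+13+16+11 = 54
The minimum is 54.
One optimal route: Alder → Larch → Ivy → North → Easton → Alder (or its reverse).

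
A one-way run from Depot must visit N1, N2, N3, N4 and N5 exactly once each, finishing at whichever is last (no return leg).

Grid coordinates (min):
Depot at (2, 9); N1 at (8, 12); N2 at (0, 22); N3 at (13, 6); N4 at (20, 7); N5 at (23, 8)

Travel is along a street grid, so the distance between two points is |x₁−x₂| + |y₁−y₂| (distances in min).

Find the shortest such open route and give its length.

56 min — the minimum one-way total.

There are 5! = 120 possible orderings.
Depot→N1→N2→N3→N4→N5: 9+18+29+8+4 = 68
Depot→N1→N2→N3→N5→N4: 9+18+29+12+4 = 72
Depot→N1→N2→N4→N3→N5: 9+18+35+8+12 = 82
Depot→N1→N2→N4→N5→N3: 9+18+35+4+12 = 78
Depot→N1→N2→N5→N3→N4: 9+18+37+12+8 = 84
Depot→N1→N2→N5→N4→N3: 9+18+37+4+8 = 76
Depot→N1→N3→N2→N4→N5: 9+11+29+35+4 = 88
Depot→N1→N3→N2→N5→N4: 9+11+29+37+4 = 90
Depot→N1→N3→N4→N2→N5: 9+11+8+35+37 = 100
Depot→N1→N3→N4→N5→N2: 9+11+8+4+37 = 69
Depot→N1→N3→N5→N2→N4: 9+11+12+37+35 = 104
Depot→N1→N3→N5→N4→N2: 9+11+12+4+35 = 71
Depot→N1→N4→N2→N3→N5: 9+17+35+29+12 = 102
Depot→N1→N4→N2→N5→N3: 9+17+35+37+12 = 110
… (106 more)
Depot→N2→N1→N3→N4→N5: 15+18+11+8+4 = 56  ← best
The minimum is 56.
One shortest path: Depot → N2 → N1 → N3 → N4 → N5.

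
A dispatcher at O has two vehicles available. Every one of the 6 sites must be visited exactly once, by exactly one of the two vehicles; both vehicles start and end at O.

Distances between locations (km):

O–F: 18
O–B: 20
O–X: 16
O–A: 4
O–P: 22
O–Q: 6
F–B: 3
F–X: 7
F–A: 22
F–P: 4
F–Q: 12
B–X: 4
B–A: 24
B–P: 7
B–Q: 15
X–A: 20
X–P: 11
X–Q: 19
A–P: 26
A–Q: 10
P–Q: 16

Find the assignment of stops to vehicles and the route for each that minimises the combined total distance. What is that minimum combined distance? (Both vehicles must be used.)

57 km — the smallest possible combined total.

Try each way of splitting the stops between the two vehicles (each non-empty) and, for each split, find the best tour for each vehicle:
  {F} + {B, X, A, P, Q}: 36 + 57 = 93
  {B} + {F, X, A, P, Q}: 40 + 57 = 97
  {F, B} + {X, A, P, Q}: 41 + 57 = 98
  {X} + {F, B, A, P, Q}: 32 + 57 = 89
  {F, X} + {B, A, P, Q}: 41 + 57 = 98
  {B, X} + {F, A, P, Q}: 40 + 52 = 92
  … (31 splits in total)
  {A} + {F, B, X, P, Q}: 8 + 49 = 57  ← best
Best: vehicle 1 O → A → O = 8; vehicle 2 O → X → B → F → P → Q → O = 49; combined 57.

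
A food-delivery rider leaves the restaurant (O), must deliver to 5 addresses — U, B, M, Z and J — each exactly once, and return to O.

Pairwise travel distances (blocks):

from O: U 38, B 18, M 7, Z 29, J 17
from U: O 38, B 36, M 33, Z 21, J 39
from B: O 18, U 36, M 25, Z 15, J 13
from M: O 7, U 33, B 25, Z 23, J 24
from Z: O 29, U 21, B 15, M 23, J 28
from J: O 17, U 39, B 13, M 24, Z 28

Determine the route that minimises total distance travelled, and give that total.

Minimum total distance: 106 blocks.

With 5 stops there are 5!/2 = 60 distinct round trips (a route and its reverse cost the same).
O-U-B-M-Z-J-O: 38+36+25+23+28+17 = 167
O-U-B-M-J-Z-O: 38+36+25+24+28+29 = 180
O-U-B-Z-M-J-O: 38+36+15+23+24+17 = 153
O-U-B-Z-J-M-O: 38+36+15+28+24+7 = 148
O-U-B-J-M-Z-O: 38+36+13+24+23+29 = 163
O-U-B-J-Z-M-O: 38+36+13+28+23+7 = 145
O-U-M-B-Z-J-O: 38+33+25+15+28+17 = 156
O-U-M-B-J-Z-O: 38+33+25+13+28+29 = 166
O-U-M-Z-B-J-O: 38+33+23+15+13+17 = 139
O-U-M-Z-J-B-O: 38+33+23+28+13+18 = 153
O-U-M-J-B-Z-O: 38+33+24+13+15+29 = 152
O-U-M-J-Z-B-O: 38+33+24+28+15+18 = 156
O-U-Z-B-M-J-O: 38+21+15+25+24+17 = 140
O-U-Z-B-J-M-O: 38+21+15+13+24+7 = 118
… (46 more)
O-M-U-Z-B-J-O: 7+33+21+15+13+17 = 106  ← best
The minimum is 106.
One optimal route: O → M → U → Z → B → J → O (or its reverse).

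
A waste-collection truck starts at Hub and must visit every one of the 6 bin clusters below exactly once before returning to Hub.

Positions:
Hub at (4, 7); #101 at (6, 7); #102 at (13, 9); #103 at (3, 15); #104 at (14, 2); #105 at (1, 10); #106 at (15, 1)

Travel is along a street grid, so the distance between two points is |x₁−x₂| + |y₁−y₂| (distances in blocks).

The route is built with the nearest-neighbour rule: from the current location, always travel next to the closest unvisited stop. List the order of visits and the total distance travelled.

Total distance 60 blocks via the nearest-neighbour route Hub → #101 → #105 → #103 → #102 → #104 → #106 → Hub.

At Hub the remaining stops are #101 2, #105 6, #103 9, #102 11, #104 15, #106 17; go to #101.
At #101 the remaining stops are #105 8, #102 9, #103 11, #104 13, #106 15; go to #105.
At #105 the remaining stops are #103 7, #102 13, #104 21, #106 23; go to #103.
At #103 the remaining stops are #102 16, #104 24, #106 26; go to #102.
At #102 the remaining stops are #104 8, #106 10; go to #104.
At #104 the remaining stops are #106 2; go to #106.
Return #106→Hub: 17.
Total = 2 + 8 + 7 + 16 + 8 + 2 + 17 = 60.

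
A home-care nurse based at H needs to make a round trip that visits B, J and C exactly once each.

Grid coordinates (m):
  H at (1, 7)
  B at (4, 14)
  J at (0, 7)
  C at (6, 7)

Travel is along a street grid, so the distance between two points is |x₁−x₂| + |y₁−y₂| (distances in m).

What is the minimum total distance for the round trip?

There are 3 distinct closed tours to check (reversals are equivalent).
H-B-J-C-H: 10+11+6+5 = 32
H-B-C-J-H: 10+9+6+1 = 26
H-J-B-C-H: 1+11+9+5 = 26
The minimum is 26.
One optimal route: H → B → C → J → H (or its reverse).

26 m — the shortest possible round trip.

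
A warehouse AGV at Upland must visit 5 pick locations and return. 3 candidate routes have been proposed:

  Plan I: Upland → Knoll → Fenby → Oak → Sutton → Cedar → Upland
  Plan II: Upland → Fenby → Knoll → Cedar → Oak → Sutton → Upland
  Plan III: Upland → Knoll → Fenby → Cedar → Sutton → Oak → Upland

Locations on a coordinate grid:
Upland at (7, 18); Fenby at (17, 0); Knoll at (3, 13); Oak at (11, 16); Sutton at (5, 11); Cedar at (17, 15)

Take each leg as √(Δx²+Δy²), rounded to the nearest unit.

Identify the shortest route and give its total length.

Plan I: 6 + 19 + 17 + 8 + 13 + 10 = 73
Plan II: 21 + 19 + 14 + 6 + 8 + 7 = 75
Plan III: 6 + 19 + 15 + 13 + 8 + 4 = 65

Shortest is Plan III, total 65.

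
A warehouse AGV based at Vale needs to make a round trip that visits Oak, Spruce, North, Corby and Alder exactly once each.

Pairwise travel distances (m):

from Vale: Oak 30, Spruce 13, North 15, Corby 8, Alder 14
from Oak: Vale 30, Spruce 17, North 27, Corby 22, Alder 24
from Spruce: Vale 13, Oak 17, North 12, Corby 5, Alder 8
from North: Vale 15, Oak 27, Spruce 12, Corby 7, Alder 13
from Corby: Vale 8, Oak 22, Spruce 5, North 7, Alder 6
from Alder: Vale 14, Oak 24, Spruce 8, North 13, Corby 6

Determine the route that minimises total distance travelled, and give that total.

Minimum total distance: 81 m.

Vale-Oak-Spruce-North-Corby-Alder-Vale: 30+17+12+7+6+14 = 86
Vale-Oak-Spruce-North-Alder-Corby-Vale: 30+17+12+13+6+8 = 86
Vale-Oak-Spruce-Corby-North-Alder-Vale: 30+17+5+7+13+14 = 86
Vale-Oak-Spruce-Corby-Alder-North-Vale: 30+17+5+6+13+15 = 86
Vale-Oak-Spruce-Alder-North-Corby-Vale: 30+17+8+13+7+8 = 83
Vale-Oak-Spruce-Alder-Corby-North-Vale: 30+17+8+6+7+15 = 83
Vale-Oak-North-Spruce-Corby-Alder-Vale: 30+27+12+5+6+14 = 94
Vale-Oak-North-Spruce-Alder-Corby-Vale: 30+27+12+8+6+8 = 91
Vale-Oak-North-Corby-Spruce-Alder-Vale: 30+27+7+5+8+14 = 91
Vale-Oak-North-Corby-Alder-Spruce-Vale: 30+27+7+6+8+13 = 91
Vale-Oak-North-Alder-Spruce-Corby-Vale: 30+27+13+8+5+8 = 91
Vale-Oak-North-Alder-Corby-Spruce-Vale: 30+27+13+6+5+13 = 94
Vale-Oak-Corby-Spruce-North-Alder-Vale: 30+22+5+12+13+14 = 96
Vale-Oak-Corby-Spruce-Alder-North-Vale: 30+22+5+8+13+15 = 93
… (46 more)
Vale-North-Oak-Spruce-Alder-Corby-Vale: 15+27+17+8+6+8 = 81  ← best
The minimum is 81.
One optimal route: Vale → North → Oak → Spruce → Alder → Corby → Vale (or its reverse).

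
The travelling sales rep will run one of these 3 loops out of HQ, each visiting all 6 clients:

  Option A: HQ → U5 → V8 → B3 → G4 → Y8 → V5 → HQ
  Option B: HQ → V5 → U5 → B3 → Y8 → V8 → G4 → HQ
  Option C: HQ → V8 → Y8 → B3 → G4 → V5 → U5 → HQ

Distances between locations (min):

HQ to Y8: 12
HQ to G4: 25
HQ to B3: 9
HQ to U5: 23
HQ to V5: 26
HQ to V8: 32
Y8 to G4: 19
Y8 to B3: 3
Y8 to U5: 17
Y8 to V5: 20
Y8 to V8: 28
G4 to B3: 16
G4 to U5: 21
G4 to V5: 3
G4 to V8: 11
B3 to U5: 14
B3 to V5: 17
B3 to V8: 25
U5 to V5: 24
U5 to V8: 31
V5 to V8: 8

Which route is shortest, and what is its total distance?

129 min — Option C is the shortest.

Option A: 23 + 31 + 25 + 16 + 19 + 20 + 26 = 160
Option B: 26 + 24 + 14 + 3 + 28 + 11 + 25 = 131
Option C: 32 + 28 + 3 + 16 + 3 + 24 + 23 = 129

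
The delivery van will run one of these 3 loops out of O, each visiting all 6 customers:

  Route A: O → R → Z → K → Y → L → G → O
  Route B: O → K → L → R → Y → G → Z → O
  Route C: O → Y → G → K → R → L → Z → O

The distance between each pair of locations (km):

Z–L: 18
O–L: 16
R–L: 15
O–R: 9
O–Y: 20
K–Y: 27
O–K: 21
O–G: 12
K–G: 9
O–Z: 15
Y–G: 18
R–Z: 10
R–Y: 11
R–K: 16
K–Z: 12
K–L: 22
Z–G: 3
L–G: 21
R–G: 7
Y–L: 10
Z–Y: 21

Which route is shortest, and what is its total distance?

101 km — Route A is the shortest.

Route A: 9 + 10 + 12 + 27 + 10 + 21 + 12 = 101
Route B: 21 + 22 + 15 + 11 + 18 + 3 + 15 = 105
Route C: 20 + 18 + 9 + 16 + 15 + 18 + 15 = 111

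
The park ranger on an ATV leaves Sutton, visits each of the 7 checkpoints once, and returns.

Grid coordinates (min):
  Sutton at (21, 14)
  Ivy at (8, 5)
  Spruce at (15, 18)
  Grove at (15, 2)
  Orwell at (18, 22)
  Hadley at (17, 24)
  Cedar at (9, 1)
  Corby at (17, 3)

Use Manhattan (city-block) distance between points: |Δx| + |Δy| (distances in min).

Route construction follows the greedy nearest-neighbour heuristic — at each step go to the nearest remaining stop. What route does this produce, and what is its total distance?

Nearest-neighbour total = 78 min; route Sutton → Spruce → Orwell → Hadley → Corby → Grove → Cedar → Ivy → Sutton.

At Sutton the remaining stops are Spruce 10, Orwell 11, Hadley 14, Corby 15, Grove 18, Ivy 22, Cedar 25; go to Spruce.
At Spruce the remaining stops are Orwell 7, Hadley 8, Grove 16, Corby 17, Ivy 20, Cedar 23; go to Orwell.
At Orwell the remaining stops are Hadley 3, Corby 20, Grove 23, Ivy 27, Cedar 30; go to Hadley.
At Hadley the remaining stops are Corby 21, Grove 24, Ivy 28, Cedar 31; go to Corby.
At Corby the remaining stops are Grove 3, Cedar 10, Ivy 11; go to Grove.
At Grove the remaining stops are Cedar 7, Ivy 10; go to Cedar.
At Cedar the remaining stops are Ivy 5; go to Ivy.
Return Ivy→Sutton: 22.
Total = 10 + 7 + 3 + 21 + 3 + 7 + 5 + 22 = 78.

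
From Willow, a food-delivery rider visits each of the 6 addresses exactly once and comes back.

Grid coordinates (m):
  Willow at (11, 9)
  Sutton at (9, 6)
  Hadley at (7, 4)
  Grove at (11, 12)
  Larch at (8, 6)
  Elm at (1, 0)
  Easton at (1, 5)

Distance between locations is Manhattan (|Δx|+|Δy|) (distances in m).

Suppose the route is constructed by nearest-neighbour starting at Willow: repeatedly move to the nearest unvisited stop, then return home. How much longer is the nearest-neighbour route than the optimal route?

From Willow: Grove=3, Sutton=5, Larch=6, Hadley=9, Easton=14, Elm=19 → choose Grove (3).
From Grove: Sutton=8, Larch=9, Hadley=12, Easton=17, Elm=22 → choose Sutton (8).
From Sutton: Larch=1, Hadley=4, Easton=9, Elm=14 → choose Larch (1).
From Larch: Hadley=3, Easton=8, Elm=13 → choose Hadley (3).
From Hadley: Easton=7, Elm=10 → choose Easton (7).
From Easton: Elm=5 → choose Elm (5).
NN route Willow → Grove → Sutton → Larch → Hadley → Easton → Elm → Willow costs 46.
Optimal: Willow → Sutton → Hadley → Elm → Easton → Larch → Grove → Willow costs 44 (by enumerating all 360 distinct tours).
Excess = 46 − 44 = 2.

The nearest-neighbour route is 2 m longer than optimal.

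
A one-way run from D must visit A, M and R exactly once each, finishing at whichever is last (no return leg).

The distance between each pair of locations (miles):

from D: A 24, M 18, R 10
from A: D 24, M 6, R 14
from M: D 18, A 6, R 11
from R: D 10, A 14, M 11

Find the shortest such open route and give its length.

There are 3! = 6 possible orderings.
D - A - M - R: 24+6+11 = 41
D - A - R - M: 24+14+11 = 49
D - M - A - R: 18+6+14 = 38
D - M - R - A: 18+11+14 = 43
D - R - A - M: 10+14+6 = 30
D - R - M - A: 10+11+6 = 27
The minimum is 27.
One shortest path: D → R → M → A.

Minimum one-way distance = 27 miles.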